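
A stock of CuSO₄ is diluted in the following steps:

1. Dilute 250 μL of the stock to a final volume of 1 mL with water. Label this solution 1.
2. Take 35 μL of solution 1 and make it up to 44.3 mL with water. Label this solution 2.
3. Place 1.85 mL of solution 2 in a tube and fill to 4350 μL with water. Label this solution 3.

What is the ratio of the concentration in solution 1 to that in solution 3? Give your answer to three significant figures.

Step 1: 250 μL brought to 1 mL → factor 1000/250 = 4
Step 2: 35 μL brought to 44.3 mL → factor 44300/35 = 1265.7
Step 3: 1.85 mL brought to 4350 μL → factor 4.35/1.85 = 2.3514
Dilution factor to solution 1 = 4; to solution 3 = 11905
[solution 1]/[solution 3] = (factor to solution 3)/(factor to solution 1) = 11905/4 = 2.98 × 10^3

2.98 × 10^3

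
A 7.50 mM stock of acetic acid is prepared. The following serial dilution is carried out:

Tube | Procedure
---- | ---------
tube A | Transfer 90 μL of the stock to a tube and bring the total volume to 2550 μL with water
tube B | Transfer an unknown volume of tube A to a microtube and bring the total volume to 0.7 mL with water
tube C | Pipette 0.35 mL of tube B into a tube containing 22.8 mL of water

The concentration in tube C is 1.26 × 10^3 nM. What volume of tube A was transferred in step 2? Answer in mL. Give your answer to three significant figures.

0.220 mL

Step 1: 90 μL brought to 2550 μL → factor 2550/90 = 28.333
Step 2: v brought to 0.7 mL → factor = 0.7 mL/v
Step 3: 0.35 mL + 22.8 mL = 23.15 mL total → factor 23.15/0.35 = 66.143
Product of known-step factors = 1874
Overall factor = 7.50 mM / (1.26 × 10^3 nM) = 5952.4
Step-2 factor = 5952.4 / 1874 = 3.1762
v = 0.7 mL / 3.1762 = 0.220 mL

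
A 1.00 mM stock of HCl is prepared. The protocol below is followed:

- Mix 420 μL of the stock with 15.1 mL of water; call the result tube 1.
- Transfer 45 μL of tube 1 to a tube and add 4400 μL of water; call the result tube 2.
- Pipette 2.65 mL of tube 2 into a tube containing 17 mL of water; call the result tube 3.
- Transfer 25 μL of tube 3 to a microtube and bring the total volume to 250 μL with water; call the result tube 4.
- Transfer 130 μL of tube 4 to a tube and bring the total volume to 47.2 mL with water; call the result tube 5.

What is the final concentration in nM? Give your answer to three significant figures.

Step 1: 420 μL + 15.1 mL = 15520 μL total → factor 15520/420 = 36.952
Step 2: 45 μL + 4400 μL = 4445 μL total → factor 4445/45 = 98.778
Step 3: 2.65 mL + 17 mL = 19.65 mL total → factor 19.65/2.65 = 7.4151
Step 4: 25 μL brought to 250 μL → factor 250/25 = 10
Step 5: 130 μL brought to 47.2 mL → factor 47200/130 = 363.08
Overall dilution factor = 36.952 × 98.778 × 7.4151 × 10 × 363.08 = 9.8269 × 10^7
Final = 1.00 mM / 9.8269 × 10^7 = 1.018 × 10^-8 mM = 0.0102 nM

0.0102 nM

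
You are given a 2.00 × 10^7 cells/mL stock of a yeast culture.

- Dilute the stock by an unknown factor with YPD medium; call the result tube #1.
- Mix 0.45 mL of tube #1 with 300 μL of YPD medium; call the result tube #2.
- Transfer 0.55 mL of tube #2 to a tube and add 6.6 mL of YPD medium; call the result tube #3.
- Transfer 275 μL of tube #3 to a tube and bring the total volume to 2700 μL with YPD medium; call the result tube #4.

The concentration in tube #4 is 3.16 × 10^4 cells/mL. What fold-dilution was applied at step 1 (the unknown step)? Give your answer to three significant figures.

Step 1: unknown factor x
Step 2: 0.45 mL + 300 μL = 0.75 mL total → factor 0.75/0.45 = 1.6667
Step 3: 0.55 mL + 6.6 mL = 7.15 mL total → factor 7.15/0.55 = 13
Step 4: 275 μL brought to 2700 μL → factor 2700/275 = 9.8182
Product of known-step factors = 212.73
Overall factor = 2.00 × 10^7 cells/mL / (3.16 × 10^4 cells/mL) = 632.91
x = 632.91 / 212.73 = 2.98

2.98-fold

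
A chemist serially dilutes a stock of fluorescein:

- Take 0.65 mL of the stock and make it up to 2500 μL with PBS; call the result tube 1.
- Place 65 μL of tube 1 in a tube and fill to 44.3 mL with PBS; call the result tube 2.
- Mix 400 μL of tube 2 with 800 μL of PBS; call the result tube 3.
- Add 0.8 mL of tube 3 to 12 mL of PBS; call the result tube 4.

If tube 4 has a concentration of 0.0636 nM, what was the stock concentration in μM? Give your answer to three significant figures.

Step 1: 0.65 mL brought to 2500 μL → factor 2.5/0.65 = 3.8462
Step 2: 65 μL brought to 44.3 mL → factor 44300/65 = 681.54
Step 3: 400 μL + 800 μL = 1200 μL total → factor 1200/400 = 3
Step 4: 0.8 mL + 12 mL = 12.8 mL total → factor 12.8/0.8 = 16
Overall dilution factor = 3.8462 × 681.54 × 3 × 16 = 1.2582 × 10^5
Stock = 0.0636 nM × 1.2582 × 10^5 = 8002 nM = 8.00 μM

8.00 μM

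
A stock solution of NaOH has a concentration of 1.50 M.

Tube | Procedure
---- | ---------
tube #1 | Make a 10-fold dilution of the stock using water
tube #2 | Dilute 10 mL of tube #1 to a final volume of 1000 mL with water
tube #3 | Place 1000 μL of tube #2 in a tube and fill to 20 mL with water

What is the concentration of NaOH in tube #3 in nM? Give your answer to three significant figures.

Step 1: 10-fold → factor 10
Step 2: 10 mL brought to 1000 mL → factor 1000/10 = 100
Step 3: 1000 μL brought to 20 mL → factor 20000/1000 = 20
Overall dilution factor = 10 × 100 × 20 = 20000
Final = 1.50 M / 20000 = 7.500 × 10^-5 M = 7.50 × 10^4 nM

7.50 × 10^4 nM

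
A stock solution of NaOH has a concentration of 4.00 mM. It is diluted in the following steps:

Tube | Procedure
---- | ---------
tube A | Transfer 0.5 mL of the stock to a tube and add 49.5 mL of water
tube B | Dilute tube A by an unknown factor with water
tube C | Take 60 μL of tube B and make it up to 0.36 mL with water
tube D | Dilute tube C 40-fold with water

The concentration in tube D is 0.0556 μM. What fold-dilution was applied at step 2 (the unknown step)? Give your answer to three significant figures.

3.00-fold

Step 1: 0.5 mL + 49.5 mL = 50 mL total → factor 50/0.5 = 100
Step 2: unknown factor x
Step 3: 60 μL brought to 0.36 mL → factor 360/60 = 6
Step 4: 40-fold → factor 40
Product of known-step factors = 24000
Overall factor = 4.00 mM / (0.0556 μM) = 71942
x = 71942 / 24000 = 3.00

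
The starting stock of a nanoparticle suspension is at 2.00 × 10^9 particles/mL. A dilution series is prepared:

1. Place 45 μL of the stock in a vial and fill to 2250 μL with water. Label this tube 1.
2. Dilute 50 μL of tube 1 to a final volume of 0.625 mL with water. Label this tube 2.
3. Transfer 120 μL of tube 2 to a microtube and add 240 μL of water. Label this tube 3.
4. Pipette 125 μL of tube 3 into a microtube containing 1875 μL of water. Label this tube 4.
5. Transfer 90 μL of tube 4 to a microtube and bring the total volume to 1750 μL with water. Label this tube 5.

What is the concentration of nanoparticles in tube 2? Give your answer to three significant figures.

Step 1: 45 μL brought to 2250 μL → factor 2250/45 = 50
Step 2: 50 μL brought to 0.625 mL → factor 625/50 = 12.5
Dilution factor through tube 2 = 50 × 12.5 = 625
[tube 2] = 2.00 × 10^9 particles/mL / 625 = 3.20 × 10^6 particles/mL

3.20 × 10^6 particles/mL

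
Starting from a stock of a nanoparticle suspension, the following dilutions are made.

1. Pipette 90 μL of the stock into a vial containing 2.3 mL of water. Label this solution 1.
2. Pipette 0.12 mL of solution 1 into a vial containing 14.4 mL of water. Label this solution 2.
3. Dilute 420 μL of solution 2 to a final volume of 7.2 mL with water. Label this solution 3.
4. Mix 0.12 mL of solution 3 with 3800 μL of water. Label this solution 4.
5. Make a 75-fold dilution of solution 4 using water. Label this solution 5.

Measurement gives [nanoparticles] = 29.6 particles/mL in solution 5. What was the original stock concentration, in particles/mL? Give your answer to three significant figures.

Step 1: 90 μL + 2.3 mL = 2390 μL total → factor 2390/90 = 26.556
Step 2: 0.12 mL + 14.4 mL = 14.52 mL total → factor 14.52/0.12 = 121
Step 3: 420 μL brought to 7.2 mL → factor 7200/420 = 17.143
Step 4: 0.12 mL + 3800 μL = 3.92 mL total → factor 3.92/0.12 = 32.667
Step 5: 75-fold → factor 75
Overall dilution factor = 26.556 × 121 × 17.143 × 32.667 × 75 = 1.3496 × 10^8
Stock = 29.6 particles/mL × 1.3496 × 10^8 = 3.99 × 10^9 particles/mL

3.99 × 10^9 particles/mL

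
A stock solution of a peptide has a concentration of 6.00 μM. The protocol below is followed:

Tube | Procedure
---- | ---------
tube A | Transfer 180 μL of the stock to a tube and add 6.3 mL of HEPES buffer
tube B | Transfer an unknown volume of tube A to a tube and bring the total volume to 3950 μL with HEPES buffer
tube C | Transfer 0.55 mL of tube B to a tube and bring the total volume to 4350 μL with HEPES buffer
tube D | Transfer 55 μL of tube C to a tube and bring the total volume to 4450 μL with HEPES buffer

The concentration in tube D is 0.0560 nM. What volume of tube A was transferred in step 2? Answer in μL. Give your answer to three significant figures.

Step 1: 180 μL + 6.3 mL = 6480 μL total → factor 6480/180 = 36
Step 2: v brought to 3950 μL → factor = 3950 μL/v
Step 3: 0.55 mL brought to 4350 μL → factor 4.35/0.55 = 7.9091
Step 4: 55 μL brought to 4450 μL → factor 4450/55 = 80.909
Product of known-step factors = 23037
Overall factor = 6.00 μM / (0.0560 nM) = 1.0714 × 10^5
Step-2 factor = 1.0714 × 10^5 / 23037 = 4.6509
v = 3950 μL / 4.6509 = 849 μL

849 μL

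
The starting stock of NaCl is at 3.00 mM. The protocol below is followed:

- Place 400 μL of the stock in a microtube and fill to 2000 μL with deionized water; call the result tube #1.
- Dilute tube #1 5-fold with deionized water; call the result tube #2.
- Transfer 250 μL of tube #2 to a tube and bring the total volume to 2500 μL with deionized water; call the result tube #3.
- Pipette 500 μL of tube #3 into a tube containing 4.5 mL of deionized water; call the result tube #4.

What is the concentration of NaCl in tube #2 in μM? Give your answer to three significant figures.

Step 1: 400 μL brought to 2000 μL → factor 2000/400 = 5
Step 2: 5-fold → factor 5
Dilution factor through tube #2 = 5 × 5 = 25
[tube #2] = 3.00 mM / 25 = 0.1200 mM = 120 μM

120 μM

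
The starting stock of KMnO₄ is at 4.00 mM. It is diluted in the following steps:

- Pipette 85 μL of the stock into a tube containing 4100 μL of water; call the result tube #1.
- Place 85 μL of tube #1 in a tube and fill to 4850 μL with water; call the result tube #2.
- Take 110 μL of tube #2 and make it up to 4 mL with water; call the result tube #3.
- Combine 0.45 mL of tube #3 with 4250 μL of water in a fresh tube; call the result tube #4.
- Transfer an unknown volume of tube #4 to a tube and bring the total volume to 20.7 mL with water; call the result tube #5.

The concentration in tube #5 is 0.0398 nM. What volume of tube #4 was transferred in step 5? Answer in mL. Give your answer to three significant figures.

Step 1: 85 μL + 4100 μL = 4185 μL total → factor 4185/85 = 49.235
Step 2: 85 μL brought to 4850 μL → factor 4850/85 = 57.059
Step 3: 110 μL brought to 4 mL → factor 4000/110 = 36.364
Step 4: 0.45 mL + 4250 μL = 4.7 mL total → factor 4.7/0.45 = 10.444
Step 5: v brought to 20.7 mL → factor = 20.7 mL/v
Product of known-step factors = 1.067 × 10^6
Overall factor = 4.00 mM / (0.0398 nM) = 1.005 × 10^8
Step-5 factor = 1.005 × 10^8 / 1.067 × 10^6 = 94.194
v = 20.7 mL / 94.194 = 0.220 mL

0.220 mL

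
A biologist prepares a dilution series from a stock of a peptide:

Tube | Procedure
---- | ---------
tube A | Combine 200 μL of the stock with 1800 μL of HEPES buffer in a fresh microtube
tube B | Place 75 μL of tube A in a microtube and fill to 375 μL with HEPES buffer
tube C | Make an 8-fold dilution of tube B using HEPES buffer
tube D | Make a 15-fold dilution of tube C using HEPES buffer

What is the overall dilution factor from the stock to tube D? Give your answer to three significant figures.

Step 1: 200 μL + 1800 μL = 2000 μL total → factor 2000/200 = 10
Step 2: 75 μL brought to 375 μL → factor 375/75 = 5
Step 3: 8-fold → factor 8
Step 4: 15-fold → factor 15
Overall dilution factor = 10 × 5 × 8 × 15 = 6000

6.00 × 10^3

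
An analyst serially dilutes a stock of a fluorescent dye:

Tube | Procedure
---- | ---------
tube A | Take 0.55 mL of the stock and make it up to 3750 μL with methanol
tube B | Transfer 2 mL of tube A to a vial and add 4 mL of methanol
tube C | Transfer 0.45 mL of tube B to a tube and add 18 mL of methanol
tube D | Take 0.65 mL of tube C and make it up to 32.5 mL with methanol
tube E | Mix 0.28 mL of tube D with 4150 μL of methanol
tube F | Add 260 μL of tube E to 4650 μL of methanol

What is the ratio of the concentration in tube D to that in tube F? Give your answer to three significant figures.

299

Step 1: 0.55 mL brought to 3750 μL → factor 3.75/0.55 = 6.8182
Step 2: 2 mL + 4 mL = 6 mL total → factor 6/2 = 3
Step 3: 0.45 mL + 18 mL = 18.45 mL total → factor 18.45/0.45 = 41
Step 4: 0.65 mL brought to 32.5 mL → factor 32.5/0.65 = 50
Step 5: 0.28 mL + 4150 μL = 4.43 mL total → factor 4.43/0.28 = 15.821
Step 6: 260 μL + 4650 μL = 4910 μL total → factor 4910/260 = 18.885
Dilution factor to tube D = 41932; to tube F = 1.2528 × 10^7
[tube D]/[tube F] = (factor to tube F)/(factor to tube D) = 1.2528 × 10^7/41932 = 299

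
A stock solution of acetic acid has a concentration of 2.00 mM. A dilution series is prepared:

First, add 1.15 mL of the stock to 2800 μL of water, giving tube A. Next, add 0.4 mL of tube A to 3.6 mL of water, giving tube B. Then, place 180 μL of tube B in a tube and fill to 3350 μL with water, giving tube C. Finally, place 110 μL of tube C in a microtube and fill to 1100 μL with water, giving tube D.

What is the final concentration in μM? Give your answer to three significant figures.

Step 1: 1.15 mL + 2800 μL = 3.95 mL total → factor 3.95/1.15 = 3.4348
Step 2: 0.4 mL + 3.6 mL = 4 mL total → factor 4/0.4 = 10
Step 3: 180 μL brought to 3350 μL → factor 3350/180 = 18.611
Step 4: 110 μL brought to 1100 μL → factor 1100/110 = 10
Overall dilution factor = 3.4348 × 10 × 18.611 × 10 = 6392.5
Final = 2.00 mM / 6392.5 = 0.0003129 mM = 0.313 μM

0.313 μM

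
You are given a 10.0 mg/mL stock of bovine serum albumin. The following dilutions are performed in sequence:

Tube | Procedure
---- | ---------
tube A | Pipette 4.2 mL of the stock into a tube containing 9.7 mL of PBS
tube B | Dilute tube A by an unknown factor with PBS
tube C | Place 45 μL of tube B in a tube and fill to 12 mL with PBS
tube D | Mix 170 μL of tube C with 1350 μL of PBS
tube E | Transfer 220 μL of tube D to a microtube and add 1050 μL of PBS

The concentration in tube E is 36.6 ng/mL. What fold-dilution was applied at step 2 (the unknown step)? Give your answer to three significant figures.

6.00-fold

Step 1: 4.2 mL + 9.7 mL = 13.9 mL total → factor 13.9/4.2 = 3.3095
Step 2: unknown factor x
Step 3: 45 μL brought to 12 mL → factor 12000/45 = 266.67
Step 4: 170 μL + 1350 μL = 1520 μL total → factor 1520/170 = 8.9412
Step 5: 220 μL + 1050 μL = 1270 μL total → factor 1270/220 = 5.7727
Product of known-step factors = 45552
Overall factor = 10.0 mg/mL / (36.6 ng/mL) = 2.7322 × 10^5
x = 2.7322 × 10^5 / 45552 = 6.00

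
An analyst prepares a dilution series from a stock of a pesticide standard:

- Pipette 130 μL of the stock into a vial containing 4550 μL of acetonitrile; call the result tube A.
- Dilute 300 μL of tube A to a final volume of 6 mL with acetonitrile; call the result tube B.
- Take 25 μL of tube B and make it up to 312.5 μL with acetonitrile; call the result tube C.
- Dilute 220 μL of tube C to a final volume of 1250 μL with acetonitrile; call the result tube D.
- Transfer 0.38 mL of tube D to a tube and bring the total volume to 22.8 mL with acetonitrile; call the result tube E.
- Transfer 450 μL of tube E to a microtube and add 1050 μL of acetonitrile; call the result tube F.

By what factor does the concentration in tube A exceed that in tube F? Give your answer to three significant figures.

2.84 × 10^5

Step 1: 130 μL + 4550 μL = 4680 μL total → factor 4680/130 = 36
Step 2: 300 μL brought to 6 mL → factor 6000/300 = 20
Step 3: 25 μL brought to 312.5 μL → factor 312.5/25 = 12.5
Step 4: 220 μL brought to 1250 μL → factor 1250/220 = 5.6818
Step 5: 0.38 mL brought to 22.8 mL → factor 22.8/0.38 = 60
Step 6: 450 μL + 1050 μL = 1500 μL total → factor 1500/450 = 3.3333
Dilution factor to tube A = 36; to tube F = 1.0227 × 10^7
[tube A]/[tube F] = (factor to tube F)/(factor to tube A) = 1.0227 × 10^7/36 = 2.84 × 10^5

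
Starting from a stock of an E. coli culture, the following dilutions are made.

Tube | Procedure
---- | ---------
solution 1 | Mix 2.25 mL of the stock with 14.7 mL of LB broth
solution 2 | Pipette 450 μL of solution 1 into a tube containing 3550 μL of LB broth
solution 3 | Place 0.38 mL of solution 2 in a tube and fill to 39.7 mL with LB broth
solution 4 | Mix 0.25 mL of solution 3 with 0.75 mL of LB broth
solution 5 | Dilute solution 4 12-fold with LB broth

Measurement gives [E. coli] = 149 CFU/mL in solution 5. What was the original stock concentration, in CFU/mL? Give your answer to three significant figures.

5.00 × 10^7 CFU/mL

Step 1: 2.25 mL + 14.7 mL = 16.95 mL total → factor 16.95/2.25 = 7.5333
Step 2: 450 μL + 3550 μL = 4000 μL total → factor 4000/450 = 8.8889
Step 3: 0.38 mL brought to 39.7 mL → factor 39.7/0.38 = 104.47
Step 4: 0.25 mL + 0.75 mL = 1 mL total → factor 1/0.25 = 4
Step 5: 12-fold → factor 12
Overall dilution factor = 7.5333 × 8.8889 × 104.47 × 4 × 12 = 3.358 × 10^5
Stock = 149 CFU/mL × 3.358 × 10^5 = 5.00 × 10^7 CFU/mL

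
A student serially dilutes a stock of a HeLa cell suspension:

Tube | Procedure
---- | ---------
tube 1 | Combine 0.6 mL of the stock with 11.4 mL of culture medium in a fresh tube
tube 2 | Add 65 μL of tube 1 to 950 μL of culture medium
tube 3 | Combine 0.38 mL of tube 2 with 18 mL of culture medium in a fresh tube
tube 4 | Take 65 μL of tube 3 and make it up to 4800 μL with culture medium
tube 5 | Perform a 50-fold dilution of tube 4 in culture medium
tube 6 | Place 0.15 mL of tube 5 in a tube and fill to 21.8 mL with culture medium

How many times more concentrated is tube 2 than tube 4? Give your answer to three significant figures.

3.57 × 10^3

Step 1: 0.6 mL + 11.4 mL = 12 mL total → factor 12/0.6 = 20
Step 2: 65 μL + 950 μL = 1015 μL total → factor 1015/65 = 15.615
Step 3: 0.38 mL + 18 mL = 18.38 mL total → factor 18.38/0.38 = 48.368
Step 4: 65 μL brought to 4800 μL → factor 4800/65 = 73.846
Dilution factor to tube 2 = 312.31; to tube 4 = 1.1155 × 10^6
[tube 2]/[tube 4] = (factor to tube 4)/(factor to tube 2) = 1.1155 × 10^6/312.31 = 3.57 × 10^3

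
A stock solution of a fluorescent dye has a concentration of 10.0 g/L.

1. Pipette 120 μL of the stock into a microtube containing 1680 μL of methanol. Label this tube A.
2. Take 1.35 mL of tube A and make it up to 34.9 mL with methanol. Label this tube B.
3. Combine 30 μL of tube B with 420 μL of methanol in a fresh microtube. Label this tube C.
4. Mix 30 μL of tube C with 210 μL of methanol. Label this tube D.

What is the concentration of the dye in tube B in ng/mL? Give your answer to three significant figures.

Step 1: 120 μL + 1680 μL = 1800 μL total → factor 1800/120 = 15
Step 2: 1.35 mL brought to 34.9 mL → factor 34.9/1.35 = 25.852
Dilution factor through tube B = 15 × 25.852 = 387.78
[tube B] = 10.0 g/L / 387.78 = 0.02579 g/L = 2.58 × 10^4 ng/mL

2.58 × 10^4 ng/mL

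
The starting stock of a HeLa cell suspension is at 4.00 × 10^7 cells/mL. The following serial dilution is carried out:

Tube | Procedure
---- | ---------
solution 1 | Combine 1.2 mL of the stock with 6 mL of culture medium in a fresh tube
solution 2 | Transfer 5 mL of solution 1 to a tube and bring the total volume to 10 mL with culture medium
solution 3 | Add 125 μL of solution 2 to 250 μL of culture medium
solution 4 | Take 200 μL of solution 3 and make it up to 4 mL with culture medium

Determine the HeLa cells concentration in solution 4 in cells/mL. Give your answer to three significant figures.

Step 1: 1.2 mL + 6 mL = 7.2 mL total → factor 7.2/1.2 = 6
Step 2: 5 mL brought to 10 mL → factor 10/5 = 2
Step 3: 125 μL + 250 μL = 375 μL total → factor 375/125 = 3
Step 4: 200 μL brought to 4 mL → factor 4000/200 = 20
Overall dilution factor = 6 × 2 × 3 × 20 = 720
Final = 4.00 × 10^7 cells/mL / 720 = 5.56 × 10^4 cells/mL

5.56 × 10^4 cells/mL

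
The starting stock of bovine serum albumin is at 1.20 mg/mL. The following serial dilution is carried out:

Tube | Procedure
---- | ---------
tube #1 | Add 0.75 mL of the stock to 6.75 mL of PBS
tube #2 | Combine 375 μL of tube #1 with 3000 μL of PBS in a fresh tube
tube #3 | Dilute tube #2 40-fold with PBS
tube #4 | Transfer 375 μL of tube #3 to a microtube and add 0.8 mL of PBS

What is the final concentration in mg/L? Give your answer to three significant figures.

Step 1: 0.75 mL + 6.75 mL = 7.5 mL total → factor 7.5/0.75 = 10
Step 2: 375 μL + 3000 μL = 3375 μL total → factor 3375/375 = 9
Step 3: 40-fold → factor 40
Step 4: 375 μL + 0.8 mL = 1175 μL total → factor 1175/375 = 3.1333
Overall dilution factor = 10 × 9 × 40 × 3.1333 = 11280
Final = 1.20 mg/mL / 11280 = 0.0001064 mg/mL = 0.106 mg/L

0.106 mg/L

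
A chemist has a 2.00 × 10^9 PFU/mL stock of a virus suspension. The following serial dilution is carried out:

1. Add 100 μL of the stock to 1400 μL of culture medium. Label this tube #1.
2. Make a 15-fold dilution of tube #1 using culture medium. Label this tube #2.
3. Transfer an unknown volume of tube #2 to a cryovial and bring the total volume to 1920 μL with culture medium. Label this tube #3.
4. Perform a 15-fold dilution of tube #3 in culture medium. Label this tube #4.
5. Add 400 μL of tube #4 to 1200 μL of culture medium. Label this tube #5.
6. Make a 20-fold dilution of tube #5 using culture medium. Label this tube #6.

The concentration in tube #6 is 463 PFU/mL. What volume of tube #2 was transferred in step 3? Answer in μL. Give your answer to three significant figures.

Step 1: 100 μL + 1400 μL = 1500 μL total → factor 1500/100 = 15
Step 2: 15-fold → factor 15
Step 3: v brought to 1920 μL → factor = 1920 μL/v
Step 4: 15-fold → factor 15
Step 5: 400 μL + 1200 μL = 1600 μL total → factor 1600/400 = 4
Step 6: 20-fold → factor 20
Product of known-step factors = 2.7 × 10^5
Overall factor = 2.00 × 10^9 PFU/mL / (463 PFU/mL) = 4.3197 × 10^6
Step-3 factor = 4.3197 × 10^6 / 2.7 × 10^5 = 15.999
v = 1920 μL / 15.999 = 120 μL

120 μL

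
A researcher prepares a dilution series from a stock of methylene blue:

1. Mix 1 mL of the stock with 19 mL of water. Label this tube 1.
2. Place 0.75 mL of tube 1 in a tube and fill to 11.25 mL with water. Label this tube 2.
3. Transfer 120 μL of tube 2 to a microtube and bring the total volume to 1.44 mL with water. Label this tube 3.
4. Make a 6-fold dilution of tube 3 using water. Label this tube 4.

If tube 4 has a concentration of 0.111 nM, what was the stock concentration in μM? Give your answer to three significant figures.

2.40 μM

Step 1: 1 mL + 19 mL = 20 mL total → factor 20/1 = 20
Step 2: 0.75 mL brought to 11.25 mL → factor 11.25/0.75 = 15
Step 3: 120 μL brought to 1.44 mL → factor 1440/120 = 12
Step 4: 6-fold → factor 6
Overall dilution factor = 20 × 15 × 12 × 6 = 21600
Stock = 0.111 nM × 21600 = 2398 nM = 2.40 μM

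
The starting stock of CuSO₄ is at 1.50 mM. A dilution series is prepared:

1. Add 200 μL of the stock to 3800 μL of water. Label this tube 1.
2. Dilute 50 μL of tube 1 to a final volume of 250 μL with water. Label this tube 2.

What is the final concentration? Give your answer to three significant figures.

Step 1: 200 μL + 3800 μL = 4000 μL total → factor 4000/200 = 20
Step 2: 50 μL brought to 250 μL → factor 250/50 = 5
Overall dilution factor = 20 × 5 = 100
Final = 1.50 mM / 100 = 0.0150 mM

0.0150 mM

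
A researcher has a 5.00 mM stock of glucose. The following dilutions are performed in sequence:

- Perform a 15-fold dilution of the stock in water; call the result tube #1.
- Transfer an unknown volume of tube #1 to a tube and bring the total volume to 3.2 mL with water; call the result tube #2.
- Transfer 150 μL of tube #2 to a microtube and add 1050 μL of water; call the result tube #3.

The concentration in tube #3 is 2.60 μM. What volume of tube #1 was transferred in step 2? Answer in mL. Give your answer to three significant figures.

Step 1: 15-fold → factor 15
Step 2: v brought to 3.2 mL → factor = 3.2 mL/v
Step 3: 150 μL + 1050 μL = 1200 μL total → factor 1200/150 = 8
Product of known-step factors = 120
Overall factor = 5.00 mM / (2.60 μM) = 1923.1
Step-2 factor = 1923.1 / 120 = 16.026
v = 3.2 mL / 16.026 = 0.200 mL

0.200 mL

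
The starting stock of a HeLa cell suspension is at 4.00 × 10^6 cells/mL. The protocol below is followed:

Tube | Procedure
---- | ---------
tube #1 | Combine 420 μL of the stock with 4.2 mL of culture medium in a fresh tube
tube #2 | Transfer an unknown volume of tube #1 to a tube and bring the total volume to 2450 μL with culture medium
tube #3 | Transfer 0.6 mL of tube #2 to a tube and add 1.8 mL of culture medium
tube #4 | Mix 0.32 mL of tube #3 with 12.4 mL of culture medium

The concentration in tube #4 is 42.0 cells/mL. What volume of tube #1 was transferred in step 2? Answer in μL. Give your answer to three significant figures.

45.0 μL

Step 1: 420 μL + 4.2 mL = 4620 μL total → factor 4620/420 = 11
Step 2: v brought to 2450 μL → factor = 2450 μL/v
Step 3: 0.6 mL + 1.8 mL = 2.4 mL total → factor 2.4/0.6 = 4
Step 4: 0.32 mL + 12.4 mL = 12.72 mL total → factor 12.72/0.32 = 39.75
Product of known-step factors = 1749
Overall factor = 4.00 × 10^6 cells/mL / (42.0 cells/mL) = 95238
Step-2 factor = 95238 / 1749 = 54.453
v = 2450 μL / 54.453 = 45.0 μL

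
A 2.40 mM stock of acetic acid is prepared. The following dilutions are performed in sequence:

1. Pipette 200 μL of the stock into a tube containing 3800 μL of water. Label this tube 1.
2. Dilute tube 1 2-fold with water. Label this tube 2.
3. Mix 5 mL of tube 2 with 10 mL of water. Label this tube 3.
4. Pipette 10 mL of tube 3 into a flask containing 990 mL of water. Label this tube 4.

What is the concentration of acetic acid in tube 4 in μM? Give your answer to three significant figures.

Step 1: 200 μL + 3800 μL = 4000 μL total → factor 4000/200 = 20
Step 2: 2-fold → factor 2
Step 3: 5 mL + 10 mL = 15 mL total → factor 15/5 = 3
Step 4: 10 mL + 990 mL = 1000 mL total → factor 1000/10 = 100
Overall dilution factor = 20 × 2 × 3 × 100 = 12000
Final = 2.40 mM / 12000 = 0.0002000 mM = 0.200 μM

0.200 μM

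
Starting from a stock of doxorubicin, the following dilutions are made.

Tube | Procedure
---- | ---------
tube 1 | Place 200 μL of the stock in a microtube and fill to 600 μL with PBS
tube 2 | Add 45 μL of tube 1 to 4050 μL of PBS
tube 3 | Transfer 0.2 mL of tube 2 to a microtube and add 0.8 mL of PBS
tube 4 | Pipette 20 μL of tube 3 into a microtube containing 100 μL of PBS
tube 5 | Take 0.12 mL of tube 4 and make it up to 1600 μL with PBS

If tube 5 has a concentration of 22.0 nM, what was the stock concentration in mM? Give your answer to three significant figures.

Step 1: 200 μL brought to 600 μL → factor 600/200 = 3
Step 2: 45 μL + 4050 μL = 4095 μL total → factor 4095/45 = 91
Step 3: 0.2 mL + 0.8 mL = 1 mL total → factor 1/0.2 = 5
Step 4: 20 μL + 100 μL = 120 μL total → factor 120/20 = 6
Step 5: 0.12 mL brought to 1600 μL → factor 1.6/0.12 = 13.333
Overall dilution factor = 3 × 91 × 5 × 6 × 13.333 = 1.092 × 10^5
Stock = 22.0 nM × 1.092 × 10^5 = 2.402 × 10^6 nM = 2.40 mM

2.40 mM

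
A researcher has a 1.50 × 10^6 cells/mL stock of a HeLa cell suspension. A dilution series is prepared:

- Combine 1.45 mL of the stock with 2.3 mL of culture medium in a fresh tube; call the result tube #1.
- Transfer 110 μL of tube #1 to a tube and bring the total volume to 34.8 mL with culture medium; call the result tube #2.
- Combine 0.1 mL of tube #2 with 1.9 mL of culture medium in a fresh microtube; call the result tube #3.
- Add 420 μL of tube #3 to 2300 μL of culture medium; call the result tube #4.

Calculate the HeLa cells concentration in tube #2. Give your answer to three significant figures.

1.83 × 10^3 cells/mL

Step 1: 1.45 mL + 2.3 mL = 3.75 mL total → factor 3.75/1.45 = 2.5862
Step 2: 110 μL brought to 34.8 mL → factor 34800/110 = 316.36
Dilution factor through tube #2 = 2.5862 × 316.36 = 818.18
[tube #2] = 1.50 × 10^6 cells/mL / 818.18 = 1.83 × 10^3 cells/mL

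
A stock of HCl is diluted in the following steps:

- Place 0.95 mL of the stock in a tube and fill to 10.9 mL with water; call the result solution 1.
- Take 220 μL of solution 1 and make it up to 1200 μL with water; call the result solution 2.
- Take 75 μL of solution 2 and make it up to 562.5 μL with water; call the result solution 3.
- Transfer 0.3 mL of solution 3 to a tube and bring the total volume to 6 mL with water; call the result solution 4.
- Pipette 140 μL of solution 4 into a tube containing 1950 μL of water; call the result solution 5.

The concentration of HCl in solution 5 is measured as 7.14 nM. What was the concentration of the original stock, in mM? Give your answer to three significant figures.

1.00 mM

Step 1: 0.95 mL brought to 10.9 mL → factor 10.9/0.95 = 11.474
Step 2: 220 μL brought to 1200 μL → factor 1200/220 = 5.4545
Step 3: 75 μL brought to 562.5 μL → factor 562.5/75 = 7.5
Step 4: 0.3 mL brought to 6 mL → factor 6/0.3 = 20
Step 5: 140 μL + 1950 μL = 2090 μL total → factor 2090/140 = 14.929
Overall dilution factor = 11.474 × 5.4545 × 7.5 × 20 × 14.929 = 1.4014 × 10^5
Stock = 7.14 nM × 1.4014 × 10^5 = 1.001 × 10^6 nM = 1.00 mM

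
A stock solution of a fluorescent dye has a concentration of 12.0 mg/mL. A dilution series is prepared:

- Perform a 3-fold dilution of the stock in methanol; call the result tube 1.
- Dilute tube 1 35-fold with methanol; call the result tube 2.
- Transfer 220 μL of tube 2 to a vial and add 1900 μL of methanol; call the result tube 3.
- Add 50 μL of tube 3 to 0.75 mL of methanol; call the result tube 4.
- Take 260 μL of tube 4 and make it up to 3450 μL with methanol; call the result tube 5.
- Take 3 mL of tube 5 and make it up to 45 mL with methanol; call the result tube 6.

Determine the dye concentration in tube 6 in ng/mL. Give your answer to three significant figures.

3.72 ng/mL

Step 1: 3-fold → factor 3
Step 2: 35-fold → factor 35
Step 3: 220 μL + 1900 μL = 2120 μL total → factor 2120/220 = 9.6364
Step 4: 50 μL + 0.75 mL = 800 μL total → factor 800/50 = 16
Step 5: 260 μL brought to 3450 μL → factor 3450/260 = 13.269
Step 6: 3 mL brought to 45 mL → factor 45/3 = 15
Overall dilution factor = 3 × 35 × 9.6364 × 16 × 13.269 × 15 = 3.2223 × 10^6
Final = 12.0 mg/mL / 3.2223 × 10^6 = 3.724 × 10^-6 mg/mL = 3.72 ng/mL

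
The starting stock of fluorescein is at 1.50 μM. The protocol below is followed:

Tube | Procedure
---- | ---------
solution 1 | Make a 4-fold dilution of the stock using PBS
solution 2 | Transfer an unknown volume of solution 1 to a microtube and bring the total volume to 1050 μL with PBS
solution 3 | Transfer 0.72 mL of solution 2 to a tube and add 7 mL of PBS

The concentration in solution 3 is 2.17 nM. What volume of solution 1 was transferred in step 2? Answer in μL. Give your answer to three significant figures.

65.1 μL

Step 1: 4-fold → factor 4
Step 2: v brought to 1050 μL → factor = 1050 μL/v
Step 3: 0.72 mL + 7 mL = 7.72 mL total → factor 7.72/0.72 = 10.722
Product of known-step factors = 42.889
Overall factor = 1.50 μM / (2.17 nM) = 691.24
Step-2 factor = 691.24 / 42.889 = 16.117
v = 1050 μL / 16.117 = 65.1 μL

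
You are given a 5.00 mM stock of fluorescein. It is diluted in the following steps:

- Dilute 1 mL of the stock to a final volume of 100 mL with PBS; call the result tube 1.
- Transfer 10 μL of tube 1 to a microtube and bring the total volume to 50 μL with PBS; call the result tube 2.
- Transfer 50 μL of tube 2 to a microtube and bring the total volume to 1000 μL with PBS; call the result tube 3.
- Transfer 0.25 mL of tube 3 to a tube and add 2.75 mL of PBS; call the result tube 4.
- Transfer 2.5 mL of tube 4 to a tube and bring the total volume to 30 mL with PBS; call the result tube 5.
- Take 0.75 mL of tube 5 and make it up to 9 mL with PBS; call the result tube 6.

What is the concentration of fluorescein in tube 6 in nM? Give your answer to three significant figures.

Step 1: 1 mL brought to 100 mL → factor 100/1 = 100
Step 2: 10 μL brought to 50 μL → factor 50/10 = 5
Step 3: 50 μL brought to 1000 μL → factor 1000/50 = 20
Step 4: 0.25 mL + 2.75 mL = 3 mL total → factor 3/0.25 = 12
Step 5: 2.5 mL brought to 30 mL → factor 30/2.5 = 12
Step 6: 0.75 mL brought to 9 mL → factor 9/0.75 = 12
Overall dilution factor = 100 × 5 × 20 × 12 × 12 × 12 = 1.728 × 10^7
Final = 5.00 mM / 1.728 × 10^7 = 2.894 × 10^-7 mM = 0.289 nM

0.289 nM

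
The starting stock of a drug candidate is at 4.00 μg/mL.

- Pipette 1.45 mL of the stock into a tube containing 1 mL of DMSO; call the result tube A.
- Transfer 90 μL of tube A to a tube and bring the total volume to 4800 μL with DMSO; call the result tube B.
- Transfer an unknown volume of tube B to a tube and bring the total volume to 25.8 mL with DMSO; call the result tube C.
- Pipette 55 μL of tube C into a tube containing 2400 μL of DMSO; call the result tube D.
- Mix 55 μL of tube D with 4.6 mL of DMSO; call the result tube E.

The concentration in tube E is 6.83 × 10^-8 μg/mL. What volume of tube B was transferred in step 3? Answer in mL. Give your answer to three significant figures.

0.150 mL

Step 1: 1.45 mL + 1 mL = 2.45 mL total → factor 2.45/1.45 = 1.6897
Step 2: 90 μL brought to 4800 μL → factor 4800/90 = 53.333
Step 3: v brought to 25.8 mL → factor = 25.8 mL/v
Step 4: 55 μL + 2400 μL = 2455 μL total → factor 2455/55 = 44.636
Step 5: 55 μL + 4.6 mL = 4655 μL total → factor 4655/55 = 84.636
Product of known-step factors = 3.4044 × 10^5
Overall factor = 4.00 μg/mL / (6.83 × 10^-8 μg/mL) = 5.8565 × 10^7
Step-3 factor = 5.8565 × 10^7 / 3.4044 × 10^5 = 172.03
v = 25.8 mL / 172.03 = 0.150 mL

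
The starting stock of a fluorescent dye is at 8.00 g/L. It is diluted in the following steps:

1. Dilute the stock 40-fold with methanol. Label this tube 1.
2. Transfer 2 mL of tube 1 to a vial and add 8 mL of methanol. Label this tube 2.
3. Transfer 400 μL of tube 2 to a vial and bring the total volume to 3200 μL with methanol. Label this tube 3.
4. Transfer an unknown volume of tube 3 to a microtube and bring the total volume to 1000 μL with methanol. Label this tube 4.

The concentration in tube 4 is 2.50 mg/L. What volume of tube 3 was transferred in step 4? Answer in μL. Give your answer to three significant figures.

500 μL

Step 1: 40-fold → factor 40
Step 2: 2 mL + 8 mL = 10 mL total → factor 10/2 = 5
Step 3: 400 μL brought to 3200 μL → factor 3200/400 = 8
Step 4: v brought to 1000 μL → factor = 1000 μL/v
Product of known-step factors = 1600
Overall factor = 8.00 g/L / (2.50 mg/L) = 3200
Step-4 factor = 3200 / 1600 = 2
v = 1000 μL / 2 = 500 μL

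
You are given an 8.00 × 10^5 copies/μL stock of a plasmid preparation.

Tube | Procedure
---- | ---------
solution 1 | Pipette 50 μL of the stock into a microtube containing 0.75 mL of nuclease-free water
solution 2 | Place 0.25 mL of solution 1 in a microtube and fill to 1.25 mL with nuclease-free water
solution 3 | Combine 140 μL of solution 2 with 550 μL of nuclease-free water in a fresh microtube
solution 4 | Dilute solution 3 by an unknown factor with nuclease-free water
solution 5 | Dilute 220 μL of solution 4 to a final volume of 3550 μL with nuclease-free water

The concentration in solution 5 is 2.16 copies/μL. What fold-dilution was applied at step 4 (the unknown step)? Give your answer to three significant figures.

58.2-fold

Step 1: 50 μL + 0.75 mL = 800 μL total → factor 800/50 = 16
Step 2: 0.25 mL brought to 1.25 mL → factor 1.25/0.25 = 5
Step 3: 140 μL + 550 μL = 690 μL total → factor 690/140 = 4.9286
Step 4: unknown factor x
Step 5: 220 μL brought to 3550 μL → factor 3550/220 = 16.136
Product of known-step factors = 6362.3
Overall factor = 8.00 × 10^5 copies/μL / (2.16 copies/μL) = 3.7037 × 10^5
x = 3.7037 × 10^5 / 6362.3 = 58.2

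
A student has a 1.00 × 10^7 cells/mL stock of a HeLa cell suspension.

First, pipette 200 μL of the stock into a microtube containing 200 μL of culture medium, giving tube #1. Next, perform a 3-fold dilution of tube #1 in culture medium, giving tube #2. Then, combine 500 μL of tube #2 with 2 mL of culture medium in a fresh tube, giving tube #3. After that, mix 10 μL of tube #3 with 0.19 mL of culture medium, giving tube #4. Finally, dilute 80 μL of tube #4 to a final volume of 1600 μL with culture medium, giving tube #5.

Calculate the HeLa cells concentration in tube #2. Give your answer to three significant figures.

1.67 × 10^6 cells/mL

Step 1: 200 μL + 200 μL = 400 μL total → factor 400/200 = 2
Step 2: 3-fold → factor 3
Dilution factor through tube #2 = 2 × 3 = 6
[tube #2] = 1.00 × 10^7 cells/mL / 6 = 1.67 × 10^6 cells/mL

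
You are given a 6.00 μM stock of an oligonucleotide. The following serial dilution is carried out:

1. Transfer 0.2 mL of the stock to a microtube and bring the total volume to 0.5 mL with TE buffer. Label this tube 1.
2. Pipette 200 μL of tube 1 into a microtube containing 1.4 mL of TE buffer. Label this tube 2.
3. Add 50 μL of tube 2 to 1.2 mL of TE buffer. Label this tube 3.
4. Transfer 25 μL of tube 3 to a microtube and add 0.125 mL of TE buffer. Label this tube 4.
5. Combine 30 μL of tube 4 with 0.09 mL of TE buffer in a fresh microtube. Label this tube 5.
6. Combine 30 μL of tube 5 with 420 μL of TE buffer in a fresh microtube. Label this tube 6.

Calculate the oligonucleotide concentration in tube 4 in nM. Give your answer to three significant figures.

Step 1: 0.2 mL brought to 0.5 mL → factor 0.5/0.2 = 2.5
Step 2: 200 μL + 1.4 mL = 1600 μL total → factor 1600/200 = 8
Step 3: 50 μL + 1.2 mL = 1250 μL total → factor 1250/50 = 25
Step 4: 25 μL + 0.125 mL = 150 μL total → factor 150/25 = 6
Dilution factor through tube 4 = 2.5 × 8 × 25 × 6 = 3000
[tube 4] = 6.00 μM / 3000 = 0.002000 μM = 2.00 nM

2.00 nM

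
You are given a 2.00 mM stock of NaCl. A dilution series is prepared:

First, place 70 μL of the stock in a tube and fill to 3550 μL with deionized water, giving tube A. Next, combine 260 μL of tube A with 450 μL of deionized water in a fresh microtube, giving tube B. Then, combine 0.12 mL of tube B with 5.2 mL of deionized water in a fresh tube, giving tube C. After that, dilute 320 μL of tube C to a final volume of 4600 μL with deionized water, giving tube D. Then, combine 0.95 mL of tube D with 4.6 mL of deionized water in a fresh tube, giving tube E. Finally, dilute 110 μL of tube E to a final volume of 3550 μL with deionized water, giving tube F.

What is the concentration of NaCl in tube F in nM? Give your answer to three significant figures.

0.120 nM

Step 1: 70 μL brought to 3550 μL → factor 3550/70 = 50.714
Step 2: 260 μL + 450 μL = 710 μL total → factor 710/260 = 2.7308
Step 3: 0.12 mL + 5.2 mL = 5.32 mL total → factor 5.32/0.12 = 44.333
Step 4: 320 μL brought to 4600 μL → factor 4600/320 = 14.375
Step 5: 0.95 mL + 4.6 mL = 5.55 mL total → factor 5.55/0.95 = 5.8421
Step 6: 110 μL brought to 3550 μL → factor 3550/110 = 32.273
Overall dilution factor = 50.714 × 2.7308 × 44.333 × 14.375 × 5.8421 × 32.273 = 1.664 × 10^7
Final = 2.00 mM / 1.664 × 10^7 = 1.202 × 10^-7 mM = 0.120 nM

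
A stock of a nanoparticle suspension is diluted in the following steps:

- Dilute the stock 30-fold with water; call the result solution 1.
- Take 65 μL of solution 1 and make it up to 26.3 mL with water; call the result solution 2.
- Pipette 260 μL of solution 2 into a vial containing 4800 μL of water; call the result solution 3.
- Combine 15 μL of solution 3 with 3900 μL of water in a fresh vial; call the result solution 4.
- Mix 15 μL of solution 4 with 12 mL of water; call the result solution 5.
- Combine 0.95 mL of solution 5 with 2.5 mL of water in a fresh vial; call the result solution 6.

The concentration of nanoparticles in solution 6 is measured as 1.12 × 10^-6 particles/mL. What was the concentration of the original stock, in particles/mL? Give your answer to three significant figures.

Step 1: 30-fold → factor 30
Step 2: 65 μL brought to 26.3 mL → factor 26300/65 = 404.62
Step 3: 260 μL + 4800 μL = 5060 μL total → factor 5060/260 = 19.462
Step 4: 15 μL + 3900 μL = 3915 μL total → factor 3915/15 = 261
Step 5: 15 μL + 12 mL = 12015 μL total → factor 12015/15 = 801
Step 6: 0.95 mL + 2.5 mL = 3.45 mL total → factor 3.45/0.95 = 3.6316
Overall dilution factor = 30 × 404.62 × 19.462 × 261 × 801 × 3.6316 = 1.7935 × 10^11
Stock = 1.12 × 10^-6 particles/mL × 1.7935 × 10^11 = 2.01 × 10^5 particles/mL

2.01 × 10^5 particles/mL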